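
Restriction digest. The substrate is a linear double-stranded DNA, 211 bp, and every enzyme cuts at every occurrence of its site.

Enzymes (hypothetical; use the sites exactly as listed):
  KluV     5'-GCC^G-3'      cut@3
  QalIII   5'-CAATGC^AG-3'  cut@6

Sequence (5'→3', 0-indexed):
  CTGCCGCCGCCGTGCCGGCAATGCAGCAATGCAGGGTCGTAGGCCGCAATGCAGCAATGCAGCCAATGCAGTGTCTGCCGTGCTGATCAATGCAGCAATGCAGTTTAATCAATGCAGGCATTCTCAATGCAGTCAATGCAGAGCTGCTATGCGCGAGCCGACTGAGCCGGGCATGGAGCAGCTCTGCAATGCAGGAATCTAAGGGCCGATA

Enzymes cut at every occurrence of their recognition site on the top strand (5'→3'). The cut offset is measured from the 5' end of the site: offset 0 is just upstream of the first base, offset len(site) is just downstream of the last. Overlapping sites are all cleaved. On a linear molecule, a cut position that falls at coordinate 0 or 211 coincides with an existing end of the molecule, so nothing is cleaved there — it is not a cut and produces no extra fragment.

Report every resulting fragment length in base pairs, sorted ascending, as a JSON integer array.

Scan for sites:
  KluV GCCG/3: at [2, 5, 8, 13, 42, 76, 156, 165, 204] ⇒ [5, 8, 11, 16, 45, 79, 159, 168, 207]
  QalIII CAATGCAG/6: at [18, 26, 46, 54, 63, 87, 95, 109, 124, 133, 186] ⇒ [24, 32, 52, 60, 69, 93, 101, 115, 130, 139, 192]

All cut coordinates (distinct, sorted): [5, 8, 11, 16, 24, 32, 45, 52, 60, 69, 79, 93, 101, 115, 130, 139, 159, 168, 192, 207]

Fragment lengths:
  [0,5): 5 bp
  [5,8): 3 bp
  [8,11): 3 bp
  [11,16): 5 bp
  [16,24): 8 bp
  [24,32): 8 bp
  [32,45): 13 bp
  [45,52): 7 bp
  [52,60): 8 bp
  [60,69): 9 bp
  [69,79): 10 bp
  [79,93): 14 bp
  [93,101): 8 bp
  [101,115): 14 bp
  [115,130): 15 bp
  [130,139): 9 bp
  [139,159): 20 bp
  [159,168): 9 bp
  [168,192): 24 bp
  [192,207): 15 bp
  [207,211): 4 bp

[3,3,4,5,5,7,8,8,8,8,9,9,9,10,13,14,14,15,15,20,24]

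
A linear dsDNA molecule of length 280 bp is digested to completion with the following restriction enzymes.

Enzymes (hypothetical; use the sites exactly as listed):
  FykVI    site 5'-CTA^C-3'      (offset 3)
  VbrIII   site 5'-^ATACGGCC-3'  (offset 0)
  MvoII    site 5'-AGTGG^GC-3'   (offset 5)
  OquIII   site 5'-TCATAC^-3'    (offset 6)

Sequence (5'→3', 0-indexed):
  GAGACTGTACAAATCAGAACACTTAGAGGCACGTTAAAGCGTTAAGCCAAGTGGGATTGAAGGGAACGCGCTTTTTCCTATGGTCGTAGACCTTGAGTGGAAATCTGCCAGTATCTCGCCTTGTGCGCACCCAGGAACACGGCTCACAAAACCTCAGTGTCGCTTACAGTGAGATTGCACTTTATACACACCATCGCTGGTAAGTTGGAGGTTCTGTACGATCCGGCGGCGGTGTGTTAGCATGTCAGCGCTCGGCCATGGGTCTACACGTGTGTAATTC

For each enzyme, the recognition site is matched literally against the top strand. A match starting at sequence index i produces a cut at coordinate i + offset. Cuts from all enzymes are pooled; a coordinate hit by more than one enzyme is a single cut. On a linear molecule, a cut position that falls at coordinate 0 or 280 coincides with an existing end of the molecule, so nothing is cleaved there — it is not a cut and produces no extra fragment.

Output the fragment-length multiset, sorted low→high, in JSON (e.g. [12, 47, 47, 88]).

[14,266]

Site scan:
  FykVI CTAC/3: at [263] ⇒ [266]
  VbrIII (ATACGGCC, off=0): no sites
  MvoII (AGTGGGC, off=5): no sites
  OquIII (TCATAC, off=6): no sites

All cut coordinates (distinct, sorted): [266]

Fragments:
  [0,266): 266 bp
  [266,280): 14 bp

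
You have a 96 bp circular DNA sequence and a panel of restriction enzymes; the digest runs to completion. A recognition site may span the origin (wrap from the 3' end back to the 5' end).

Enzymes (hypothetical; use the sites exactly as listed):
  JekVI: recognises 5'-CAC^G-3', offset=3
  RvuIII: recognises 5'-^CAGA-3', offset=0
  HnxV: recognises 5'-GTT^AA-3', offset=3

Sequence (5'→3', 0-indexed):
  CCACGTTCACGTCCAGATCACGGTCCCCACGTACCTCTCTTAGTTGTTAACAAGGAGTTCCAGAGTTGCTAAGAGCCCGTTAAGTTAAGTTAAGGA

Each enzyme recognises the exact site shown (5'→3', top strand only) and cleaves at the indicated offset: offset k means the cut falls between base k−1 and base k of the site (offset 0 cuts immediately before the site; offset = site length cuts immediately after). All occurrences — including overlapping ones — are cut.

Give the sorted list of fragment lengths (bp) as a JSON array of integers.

[3,5,5,6,8,9,9,12,18,21]

Site scan:
  JekVI (CACG, off=3): starts [1, 7, 18, 27] → cuts [4, 10, 21, 30]
  RvuIII (CAGA, off=0): starts [13, 60] → cuts [13, 60]
  HnxV (GTTAA, off=3): starts [45, 78, 83, 88] → cuts [48, 81, 86, 91]

All cut coordinates (distinct, sorted): [4, 10, 13, 21, 30, 48, 60, 81, 86, 91]

Fragments:
  4→10: 6 bp
  10→13: 3 bp
  13→21: 8 bp
  21→30: 9 bp
  30→48: 18 bp
  48→60: 12 bp
  60→81: 21 bp
  81→86: 5 bp
  86→91: 5 bp
  91→4 (wrap): 96-91+4 = 9 bp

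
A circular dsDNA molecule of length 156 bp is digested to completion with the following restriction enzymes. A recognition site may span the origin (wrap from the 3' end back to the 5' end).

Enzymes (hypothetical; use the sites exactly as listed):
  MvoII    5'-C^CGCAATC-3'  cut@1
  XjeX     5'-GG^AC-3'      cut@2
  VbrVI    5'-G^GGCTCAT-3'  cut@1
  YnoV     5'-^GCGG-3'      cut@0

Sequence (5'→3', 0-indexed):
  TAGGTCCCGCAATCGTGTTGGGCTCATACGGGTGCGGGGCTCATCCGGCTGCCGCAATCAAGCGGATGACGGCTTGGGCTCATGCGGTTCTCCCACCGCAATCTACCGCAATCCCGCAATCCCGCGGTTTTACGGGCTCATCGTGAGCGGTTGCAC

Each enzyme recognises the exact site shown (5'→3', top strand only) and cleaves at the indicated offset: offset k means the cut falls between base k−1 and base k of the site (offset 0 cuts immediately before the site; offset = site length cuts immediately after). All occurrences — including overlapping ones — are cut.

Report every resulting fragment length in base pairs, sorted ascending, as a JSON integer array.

[4,7,8,9,9,10,11,12,13,13,13,15,15,17]

Site scan:
  MvoII CCGCAATC/1: at [6, 51, 95, 105, 113] ⇒ [7, 52, 96, 106, 114]
  XjeX (GGAC, off=2): no sites
  VbrVI GGGCTCAT/1: at [19, 36, 75, 133] ⇒ [20, 37, 76, 134]
  YnoV GCGG/0: at [33, 61, 83, 123, 146] ⇒ [33, 61, 83, 123, 146]

Pooled cuts: [7, 20, 33, 37, 52, 61, 76, 83, 96, 106, 114, 123, 134, 146]

Fragment lengths:
  7→20: 13 bp
  20→33: 13 bp
  33→37: 4 bp
  37→52: 15 bp
  52→61: 9 bp
  61→76: 15 bp
  76→83: 7 bp
  83→96: 13 bp
  96→106: 10 bp
  106→114: 8 bp
  114→123: 9 bp
  123→134: 11 bp
  134→146: 12 bp
  146→7 (wrap): 156-146+7 = 17 bp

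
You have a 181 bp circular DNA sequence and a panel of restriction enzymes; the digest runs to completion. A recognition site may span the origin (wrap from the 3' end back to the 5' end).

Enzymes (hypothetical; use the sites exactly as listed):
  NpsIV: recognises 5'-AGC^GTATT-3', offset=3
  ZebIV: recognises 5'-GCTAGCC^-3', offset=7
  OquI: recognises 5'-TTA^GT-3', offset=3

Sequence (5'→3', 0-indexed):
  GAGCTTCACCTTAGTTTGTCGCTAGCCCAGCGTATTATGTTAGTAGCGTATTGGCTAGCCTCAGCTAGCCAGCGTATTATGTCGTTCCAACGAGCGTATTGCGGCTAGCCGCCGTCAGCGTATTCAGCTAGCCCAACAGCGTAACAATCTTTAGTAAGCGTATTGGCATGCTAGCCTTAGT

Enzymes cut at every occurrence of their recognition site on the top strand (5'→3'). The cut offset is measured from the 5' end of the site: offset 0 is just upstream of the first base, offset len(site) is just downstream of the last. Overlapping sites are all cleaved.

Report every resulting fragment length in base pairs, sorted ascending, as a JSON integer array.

Per-enzyme occurrences:
  NpsIV (AGCGTATT, off=3): starts [28, 44, 70, 92, 116, 156] → cuts [31, 47, 73, 95, 119, 159]
  ZebIV (GCTAGCC, off=7): starts [20, 53, 63, 103, 126, 169] → cuts [27, 60, 70, 110, 133, 176]
  OquI (TTAGT, off=3): starts [10, 39, 150, 176] → cuts [13, 42, 153, 179]

Pooled cuts: [13, 27, 31, 42, 47, 60, 70, 73, 95, 110, 119, 133, 153, 159, 176, 179]

Fragment lengths:
  13→27: 14 bp
  27→31: 4 bp
  31→42: 11 bp
  42→47: 5 bp
  47→60: 13 bp
  60→70: 10 bp
  70→73: 3 bp
  73→95: 22 bp
  95→110: 15 bp
  110→119: 9 bp
  119→133: 14 bp
  133→153: 20 bp
  153→159: 6 bp
  159→176: 17 bp
  176→179: 3 bp
  179→13 (wrap): 181-179+13 = 15 bp

[3,3,4,5,6,9,10,11,13,14,14,15,15,17,20,22]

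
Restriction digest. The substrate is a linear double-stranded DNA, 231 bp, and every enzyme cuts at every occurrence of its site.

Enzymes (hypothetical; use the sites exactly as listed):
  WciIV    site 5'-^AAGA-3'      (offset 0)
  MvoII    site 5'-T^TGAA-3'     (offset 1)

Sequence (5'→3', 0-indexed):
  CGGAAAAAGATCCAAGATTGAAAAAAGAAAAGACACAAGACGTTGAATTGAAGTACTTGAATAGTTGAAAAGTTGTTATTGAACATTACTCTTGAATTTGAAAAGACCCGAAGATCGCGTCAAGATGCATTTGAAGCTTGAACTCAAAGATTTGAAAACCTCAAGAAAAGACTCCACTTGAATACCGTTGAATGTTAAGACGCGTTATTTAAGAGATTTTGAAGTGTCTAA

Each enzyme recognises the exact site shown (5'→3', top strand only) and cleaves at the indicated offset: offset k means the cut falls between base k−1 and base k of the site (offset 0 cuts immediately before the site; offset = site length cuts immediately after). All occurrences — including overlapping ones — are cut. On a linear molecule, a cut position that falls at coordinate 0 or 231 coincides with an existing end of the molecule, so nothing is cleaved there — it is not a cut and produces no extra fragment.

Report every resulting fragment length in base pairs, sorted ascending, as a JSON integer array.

Per-enzyme occurrences:
  WciIV AAGA/0: at [6, 13, 24, 29, 36, 102, 110, 121, 146, 162, 167, 196, 210] ⇒ [6, 13, 24, 29, 36, 102, 110, 121, 146, 162, 167, 196, 210]
  MvoII TTGAA/1: at [17, 42, 47, 56, 64, 78, 91, 97, 130, 137, 151, 177, 187, 218] ⇒ [18, 43, 48, 57, 65, 79, 92, 98, 131, 138, 152, 178, 188, 219]

All cut coordinates (distinct, sorted): [6, 13, 18, 24, 29, 36, 43, 48, 57, 65, 79, 92, 98, 102, 110, 121, 131, 138, 146, 152, 162, 167, 178, 188, 196, 210, 219]

Fragment lengths:
  [0,6): 6 bp
  [6,13): 7 bp
  [13,18): 5 bp
  [18,24): 6 bp
  [24,29): 5 bp
  [29,36): 7 bp
  [36,43): 7 bp
  [43,48): 5 bp
  [48,57): 9 bp
  [57,65): 8 bp
  [65,79): 14 bp
  [79,92): 13 bp
  [92,98): 6 bp
  [98,102): 4 bp
  [102,110): 8 bp
  [110,121): 11 bp
  [121,131): 10 bp
  [131,138): 7 bp
  [138,146): 8 bp
  [146,152): 6 bp
  [152,162): 10 bp
  [162,167): 5 bp
  [167,178): 11 bp
  [178,188): 10 bp
  [188,196): 8 bp
  [196,210): 14 bp
  [210,219): 9 bp
  [219,231): 12 bp

[4,5,5,5,5,6,6,6,6,7,7,7,7,8,8,8,8,9,9,10,10,10,11,11,12,13,14,14]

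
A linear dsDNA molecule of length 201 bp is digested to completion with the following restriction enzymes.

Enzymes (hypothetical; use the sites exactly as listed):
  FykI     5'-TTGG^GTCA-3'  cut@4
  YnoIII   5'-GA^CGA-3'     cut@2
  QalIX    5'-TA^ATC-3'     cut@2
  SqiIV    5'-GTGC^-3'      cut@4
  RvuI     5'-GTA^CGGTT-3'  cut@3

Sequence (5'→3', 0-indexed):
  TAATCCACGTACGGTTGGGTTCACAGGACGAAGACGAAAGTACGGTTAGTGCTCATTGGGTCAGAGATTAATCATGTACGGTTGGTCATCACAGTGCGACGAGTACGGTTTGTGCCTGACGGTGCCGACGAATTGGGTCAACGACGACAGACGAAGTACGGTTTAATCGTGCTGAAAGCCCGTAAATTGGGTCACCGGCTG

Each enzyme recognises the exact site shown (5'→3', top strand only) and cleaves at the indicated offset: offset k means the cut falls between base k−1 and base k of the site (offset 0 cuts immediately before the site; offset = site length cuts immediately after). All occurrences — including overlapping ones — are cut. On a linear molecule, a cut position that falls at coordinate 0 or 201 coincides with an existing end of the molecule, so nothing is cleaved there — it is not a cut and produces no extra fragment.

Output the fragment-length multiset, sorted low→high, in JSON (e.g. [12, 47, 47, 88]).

Site scan:
  FykI (TTGGGTCA, off=4): starts [55, 132, 186] → cuts [59, 136, 190]
  YnoIII (GACGA, off=2): starts [26, 32, 97, 126, 142, 149] → cuts [28, 34, 99, 128, 144, 151]
  QalIX (TAATC, off=2): starts [0, 68, 163] → cuts [2, 70, 165]
  SqiIV (GTGC, off=4): starts [48, 93, 111, 121, 168] → cuts [52, 97, 115, 125, 172]
  RvuI (GTACGGTT, off=3): starts [8, 39, 75, 102, 155] → cuts [11, 42, 78, 105, 158]

All cut coordinates (distinct, sorted): [2, 11, 28, 34, 42, 52, 59, 70, 78, 97, 99, 105, 115, 125, 128, 136, 144, 151, 158, 165, 172, 190]

Fragment lengths:
  [0,2): 2 bp
  [2,11): 9 bp
  [11,28): 17 bp
  [28,34): 6 bp
  [34,42): 8 bp
  [42,52): 10 bp
  [52,59): 7 bp
  [59,70): 11 bp
  [70,78): 8 bp
  [78,97): 19 bp
  [97,99): 2 bp
  [99,105): 6 bp
  [105,115): 10 bp
  [115,125): 10 bp
  [125,128): 3 bp
  [128,136): 8 bp
  [136,144): 8 bp
  [144,151): 7 bp
  [151,158): 7 bp
  [158,165): 7 bp
  [165,172): 7 bp
  [172,190): 18 bp
  [190,201): 11 bp

[2,2,3,6,6,7,7,7,7,7,8,8,8,8,9,10,10,10,11,11,17,18,19]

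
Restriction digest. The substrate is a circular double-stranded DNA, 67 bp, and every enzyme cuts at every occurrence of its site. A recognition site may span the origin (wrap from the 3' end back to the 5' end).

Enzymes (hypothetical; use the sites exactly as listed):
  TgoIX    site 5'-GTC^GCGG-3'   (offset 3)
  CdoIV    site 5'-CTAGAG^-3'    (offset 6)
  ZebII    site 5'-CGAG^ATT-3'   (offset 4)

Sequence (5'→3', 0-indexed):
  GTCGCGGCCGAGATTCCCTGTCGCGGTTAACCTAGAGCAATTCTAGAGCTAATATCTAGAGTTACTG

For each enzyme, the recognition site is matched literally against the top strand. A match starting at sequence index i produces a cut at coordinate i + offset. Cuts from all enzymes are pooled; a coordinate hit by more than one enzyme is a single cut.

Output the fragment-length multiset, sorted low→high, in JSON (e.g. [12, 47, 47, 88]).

[9,9,10,11,13,15]

Per-enzyme occurrences:
  TgoIX GTCGCGG/3: at [0, 19] ⇒ [3, 22]
  CdoIV CTAGAG/6: at [31, 42, 55] ⇒ [37, 48, 61]
  ZebII CGAGATT/4: at [8] ⇒ [12]

Pooled cuts: [3, 12, 22, 37, 48, 61]

Fragments:
  3→12: 9 bp
  12→22: 10 bp
  22→37: 15 bp
  37→48: 11 bp
  48→61: 13 bp
  61→3 (wrap): 67-61+3 = 9 bp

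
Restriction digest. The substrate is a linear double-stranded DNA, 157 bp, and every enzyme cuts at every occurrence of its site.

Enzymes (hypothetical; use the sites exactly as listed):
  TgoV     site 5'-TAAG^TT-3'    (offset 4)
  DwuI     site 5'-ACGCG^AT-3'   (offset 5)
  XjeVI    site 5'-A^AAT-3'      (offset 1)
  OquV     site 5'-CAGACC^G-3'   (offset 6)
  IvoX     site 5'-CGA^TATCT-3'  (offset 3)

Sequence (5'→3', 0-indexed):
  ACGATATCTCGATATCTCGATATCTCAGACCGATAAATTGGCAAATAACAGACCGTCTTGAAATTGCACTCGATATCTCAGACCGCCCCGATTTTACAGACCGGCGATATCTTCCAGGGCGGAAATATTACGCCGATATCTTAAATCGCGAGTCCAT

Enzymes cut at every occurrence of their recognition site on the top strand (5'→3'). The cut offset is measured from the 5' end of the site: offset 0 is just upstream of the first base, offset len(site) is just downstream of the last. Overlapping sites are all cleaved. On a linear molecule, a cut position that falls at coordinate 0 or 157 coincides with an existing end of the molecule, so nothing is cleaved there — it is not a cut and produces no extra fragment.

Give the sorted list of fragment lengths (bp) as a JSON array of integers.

[4,4,5,7,7,8,8,8,11,11,11,12,13,14,16,18]

Site scan:
  TgoV (TAAGTT, off=4): no sites
  DwuI (ACGCGAT, off=5): no sites
  XjeVI (AAAT, off=1): starts [34, 42, 60, 122, 142] → cuts [35, 43, 61, 123, 143]
  OquV (CAGACCG, off=6): starts [25, 48, 78, 96] → cuts [31, 54, 84, 102]
  IvoX (CGATATCT, off=3): starts [1, 9, 17, 70, 104, 133] → cuts [4, 12, 20, 73, 107, 136]

Pooled cuts: [4, 12, 20, 31, 35, 43, 54, 61, 73, 84, 102, 107, 123, 136, 143]

Fragment lengths:
  [0,4): 4 bp
  [4,12): 8 bp
  [12,20): 8 bp
  [20,31): 11 bp
  [31,35): 4 bp
  [35,43): 8 bp
  [43,54): 11 bp
  [54,61): 7 bp
  [61,73): 12 bp
  [73,84): 11 bp
  [84,102): 18 bp
  [102,107): 5 bp
  [107,123): 16 bp
  [123,136): 13 bp
  [136,143): 7 bp
  [143,157): 14 bp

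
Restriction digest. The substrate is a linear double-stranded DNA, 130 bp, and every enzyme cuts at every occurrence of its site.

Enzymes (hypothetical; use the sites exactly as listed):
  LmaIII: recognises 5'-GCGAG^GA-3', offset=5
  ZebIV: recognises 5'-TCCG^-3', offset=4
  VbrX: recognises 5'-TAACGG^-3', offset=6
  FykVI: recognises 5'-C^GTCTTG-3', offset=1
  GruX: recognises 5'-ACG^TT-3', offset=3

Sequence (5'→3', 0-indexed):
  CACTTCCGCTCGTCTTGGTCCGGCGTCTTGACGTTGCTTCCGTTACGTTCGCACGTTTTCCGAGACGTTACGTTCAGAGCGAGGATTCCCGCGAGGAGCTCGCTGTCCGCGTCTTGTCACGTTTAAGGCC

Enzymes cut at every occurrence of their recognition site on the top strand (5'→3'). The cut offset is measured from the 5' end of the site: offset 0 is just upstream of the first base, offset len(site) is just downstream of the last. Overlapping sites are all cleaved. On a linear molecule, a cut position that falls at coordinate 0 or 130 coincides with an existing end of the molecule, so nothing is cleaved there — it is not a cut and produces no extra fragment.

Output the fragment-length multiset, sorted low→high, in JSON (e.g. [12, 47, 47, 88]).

[1,2,3,5,5,5,7,8,8,9,9,9,11,11,11,12,14]

Scan for sites:
  LmaIII GCGAGGA/5: at [78, 90] ⇒ [83, 95]
  ZebIV TCCG/4: at [4, 18, 38, 58, 105] ⇒ [8, 22, 42, 62, 109]
  VbrX (TAACGG, off=6): no sites
  FykVI CGTCTTG/1: at [10, 23, 109] ⇒ [11, 24, 110]
  GruX ACGTT/3: at [30, 44, 52, 64, 69, 118] ⇒ [33, 47, 55, 67, 72, 121]

All cut coordinates (distinct, sorted): [8, 11, 22, 24, 33, 42, 47, 55, 62, 67, 72, 83, 95, 109, 110, 121]

Fragment lengths:
  [0,8): 8 bp
  [8,11): 3 bp
  [11,22): 11 bp
  [22,24): 2 bp
  [24,33): 9 bp
  [33,42): 9 bp
  [42,47): 5 bp
  [47,55): 8 bp
  [55,62): 7 bp
  [62,67): 5 bp
  [67,72): 5 bp
  [72,83): 11 bp
  [83,95): 12 bp
  [95,109): 14 bp
  [109,110): 1 bp
  [110,121): 11 bp
  [121,130): 9 bp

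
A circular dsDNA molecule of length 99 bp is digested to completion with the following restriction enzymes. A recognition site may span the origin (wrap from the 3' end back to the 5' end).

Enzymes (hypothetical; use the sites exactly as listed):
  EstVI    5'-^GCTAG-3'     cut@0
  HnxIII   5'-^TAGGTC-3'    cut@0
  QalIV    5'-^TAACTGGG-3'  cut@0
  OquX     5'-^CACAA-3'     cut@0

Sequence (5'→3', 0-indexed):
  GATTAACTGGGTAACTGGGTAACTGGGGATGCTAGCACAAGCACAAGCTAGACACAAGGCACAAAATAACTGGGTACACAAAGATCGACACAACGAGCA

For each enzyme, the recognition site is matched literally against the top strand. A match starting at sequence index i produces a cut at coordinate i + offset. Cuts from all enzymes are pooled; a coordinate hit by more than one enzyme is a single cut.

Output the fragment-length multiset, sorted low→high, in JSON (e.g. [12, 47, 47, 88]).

[5,5,6,6,7,7,8,8,10,11,12,14]

Per-enzyme occurrences:
  EstVI GCTAG/0: at [30, 46] ⇒ [30, 46]
  HnxIII (TAGGTC, off=0): no sites
  QalIV TAACTGGG/0: at [3, 11, 19, 66] ⇒ [3, 11, 19, 66]
  OquX CACAA/0: at [35, 41, 52, 59, 76, 88] ⇒ [35, 41, 52, 59, 76, 88]

Pooled cuts: [3, 11, 19, 30, 35, 41, 46, 52, 59, 66, 76, 88]

Fragment lengths:
  3→11: 8 bp
  11→19: 8 bp
  19→30: 11 bp
  30→35: 5 bp
  35→41: 6 bp
  41→46: 5 bp
  46→52: 6 bp
  52→59: 7 bp
  59→66: 7 bp
  66→76: 10 bp
  76→88: 12 bp
  88→3 (wrap): 99-88+3 = 14 bp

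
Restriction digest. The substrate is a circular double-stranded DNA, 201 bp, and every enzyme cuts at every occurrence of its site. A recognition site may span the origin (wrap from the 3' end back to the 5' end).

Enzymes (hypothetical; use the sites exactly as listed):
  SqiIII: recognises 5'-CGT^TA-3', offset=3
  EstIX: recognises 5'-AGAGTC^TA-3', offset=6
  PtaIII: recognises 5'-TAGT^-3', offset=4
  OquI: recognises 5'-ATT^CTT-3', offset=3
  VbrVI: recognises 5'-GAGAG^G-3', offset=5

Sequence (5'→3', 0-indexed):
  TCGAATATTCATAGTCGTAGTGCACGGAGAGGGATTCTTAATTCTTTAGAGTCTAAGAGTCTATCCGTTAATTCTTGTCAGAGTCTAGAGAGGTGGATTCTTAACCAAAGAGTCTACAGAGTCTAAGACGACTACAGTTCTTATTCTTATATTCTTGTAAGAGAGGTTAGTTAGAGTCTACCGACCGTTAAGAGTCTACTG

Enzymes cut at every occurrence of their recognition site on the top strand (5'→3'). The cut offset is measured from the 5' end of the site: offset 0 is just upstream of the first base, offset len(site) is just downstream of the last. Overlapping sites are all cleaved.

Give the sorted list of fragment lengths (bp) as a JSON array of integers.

[5,5,6,6,7,7,7,7,7,8,8,8,9,10,10,10,12,12,15,20,22]

Site scan:
  SqiIII CGTTA/3: at [65, 185] ⇒ [68, 188]
  EstIX AGAGTCTA/6: at [47, 55, 79, 108, 117, 172, 190] ⇒ [53, 61, 85, 114, 123, 178, 196]
  PtaIII TAGT/4: at [11, 17, 167] ⇒ [15, 21, 171]
  OquI ATTCTT/3: at [33, 40, 70, 96, 142, 150] ⇒ [36, 43, 73, 99, 145, 153]
  VbrVI GAGAGG/5: at [26, 87, 160] ⇒ [31, 92, 165]

All cut coordinates (distinct, sorted): [15, 21, 31, 36, 43, 53, 61, 68, 73, 85, 92, 99, 114, 123, 145, 153, 165, 171, 178, 188, 196]

Fragment lengths:
  15→21: 6 bp
  21→31: 10 bp
  31→36: 5 bp
  36→43: 7 bp
  43→53: 10 bp
  53→61: 8 bp
  61→68: 7 bp
  68→73: 5 bp
  73→85: 12 bp
  85→92: 7 bp
  92→99: 7 bp
  99→114: 15 bp
  114→123: 9 bp
  123→145: 22 bp
  145→153: 8 bp
  153→165: 12 bp
  165→171: 6 bp
  171→178: 7 bp
  178→188: 10 bp
  188→196: 8 bp
  196→15 (wrap): 201-196+15 = 20 bp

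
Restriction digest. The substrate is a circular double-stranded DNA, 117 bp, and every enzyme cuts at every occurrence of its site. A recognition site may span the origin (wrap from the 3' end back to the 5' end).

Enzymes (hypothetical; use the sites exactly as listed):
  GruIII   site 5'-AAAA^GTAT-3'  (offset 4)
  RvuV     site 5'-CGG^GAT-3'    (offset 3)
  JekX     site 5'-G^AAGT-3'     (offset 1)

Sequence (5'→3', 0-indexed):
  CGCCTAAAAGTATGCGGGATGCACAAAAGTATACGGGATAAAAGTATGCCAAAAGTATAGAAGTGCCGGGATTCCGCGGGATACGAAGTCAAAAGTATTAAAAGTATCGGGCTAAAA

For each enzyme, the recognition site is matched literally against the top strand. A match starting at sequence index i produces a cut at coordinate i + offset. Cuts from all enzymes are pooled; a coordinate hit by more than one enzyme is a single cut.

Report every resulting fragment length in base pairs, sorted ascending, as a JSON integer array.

[6,6,7,8,8,9,9,9,10,11,11,23]

Per-enzyme occurrences:
  GruIII AAAAGTAT/4: at [5, 24, 39, 50, 90, 99] ⇒ [9, 28, 43, 54, 94, 103]
  RvuV CGGGAT/3: at [14, 33, 66, 76] ⇒ [17, 36, 69, 79]
  JekX GAAGT/1: at [59, 84] ⇒ [60, 85]

Pooled cuts: [9, 17, 28, 36, 43, 54, 60, 69, 79, 85, 94, 103]

Fragment lengths:
  9→17: 8 bp
  17→28: 11 bp
  28→36: 8 bp
  36→43: 7 bp
  43→54: 11 bp
  54→60: 6 bp
  60→69: 9 bp
  69→79: 10 bp
  79→85: 6 bp
  85→94: 9 bp
  94→103: 9 bp
  103→9 (wrap): 117-103+9 = 23 bp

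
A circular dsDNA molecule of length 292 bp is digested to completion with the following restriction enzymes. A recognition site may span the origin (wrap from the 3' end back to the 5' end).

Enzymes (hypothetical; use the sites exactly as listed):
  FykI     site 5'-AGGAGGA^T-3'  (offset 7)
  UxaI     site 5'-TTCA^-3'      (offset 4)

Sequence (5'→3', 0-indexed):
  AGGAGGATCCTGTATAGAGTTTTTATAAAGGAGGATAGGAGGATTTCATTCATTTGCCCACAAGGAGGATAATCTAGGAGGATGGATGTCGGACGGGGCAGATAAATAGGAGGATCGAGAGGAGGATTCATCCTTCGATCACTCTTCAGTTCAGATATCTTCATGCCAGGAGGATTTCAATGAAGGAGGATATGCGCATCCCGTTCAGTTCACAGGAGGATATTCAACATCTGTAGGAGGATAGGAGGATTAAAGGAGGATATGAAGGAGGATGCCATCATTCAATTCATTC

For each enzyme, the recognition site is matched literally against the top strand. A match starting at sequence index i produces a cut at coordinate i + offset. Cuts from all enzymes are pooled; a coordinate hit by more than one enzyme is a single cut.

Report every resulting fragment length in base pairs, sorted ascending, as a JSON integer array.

[4,4,4,5,5,5,5,5,6,6,8,8,8,10,11,11,11,12,12,12,13,15,17,17,18,28,32]

Site scan:
  FykI AGGAGGAT/7: at [0, 28, 36, 62, 75, 107, 119, 167, 183, 213, 234, 242, 253, 265] ⇒ [7, 35, 43, 69, 82, 114, 126, 174, 190, 220, 241, 249, 260, 272]
  UxaI TTCA/4: at [44, 48, 126, 144, 149, 159, 175, 203, 208, 222, 280, 285, 289] ⇒ [1, 48, 52, 130, 148, 153, 163, 179, 207, 212, 226, 284, 289]

All cut coordinates (distinct, sorted): [1, 7, 35, 43, 48, 52, 69, 82, 114, 126, 130, 148, 153, 163, 174, 179, 190, 207, 212, 220, 226, 241, 249, 260, 272, 284, 289]

Fragments:
  1→7: 6 bp
  7→35: 28 bp
  35→43: 8 bp
  43→48: 5 bp
  48→52: 4 bp
  52→69: 17 bp
  69→82: 13 bp
  82→114: 32 bp
  114→126: 12 bp
  126→130: 4 bp
  130→148: 18 bp
  148→153: 5 bp
  153→163: 10 bp
  163→174: 11 bp
  174→179: 5 bp
  179→190: 11 bp
  190→207: 17 bp
  207→212: 5 bp
  212→220: 8 bp
  220→226: 6 bp
  226→241: 15 bp
  241→249: 8 bp
  249→260: 11 bp
  260→272: 12 bp
  272→284: 12 bp
  284→289: 5 bp
  289→1 (wrap): 292-289+1 = 4 bp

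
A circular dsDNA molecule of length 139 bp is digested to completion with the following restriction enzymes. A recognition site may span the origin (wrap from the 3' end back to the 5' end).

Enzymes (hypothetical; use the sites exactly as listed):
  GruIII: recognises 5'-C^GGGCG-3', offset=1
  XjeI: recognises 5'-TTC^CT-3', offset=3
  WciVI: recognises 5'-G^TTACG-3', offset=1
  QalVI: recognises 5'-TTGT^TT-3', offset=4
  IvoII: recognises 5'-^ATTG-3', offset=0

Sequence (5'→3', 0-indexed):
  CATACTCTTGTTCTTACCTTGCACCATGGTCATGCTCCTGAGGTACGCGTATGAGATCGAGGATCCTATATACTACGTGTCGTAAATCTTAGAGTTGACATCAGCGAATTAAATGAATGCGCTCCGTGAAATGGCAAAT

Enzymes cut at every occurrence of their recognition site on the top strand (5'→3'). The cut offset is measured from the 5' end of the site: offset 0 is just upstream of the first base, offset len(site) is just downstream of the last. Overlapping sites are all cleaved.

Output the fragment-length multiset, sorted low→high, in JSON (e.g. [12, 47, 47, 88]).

Scan for sites:
  GruIII (CGGGCG, off=1): no sites
  XjeI (TTCCT, off=3): no sites
  WciVI (GTTACG, off=1): no sites
  QalVI (TTGTTT, off=4): no sites
  IvoII (ATTG, off=0): no sites

All cut coordinates (distinct, sorted): ∅

Fragments:
  no cuts → one circular fragment of 139 bp

[139]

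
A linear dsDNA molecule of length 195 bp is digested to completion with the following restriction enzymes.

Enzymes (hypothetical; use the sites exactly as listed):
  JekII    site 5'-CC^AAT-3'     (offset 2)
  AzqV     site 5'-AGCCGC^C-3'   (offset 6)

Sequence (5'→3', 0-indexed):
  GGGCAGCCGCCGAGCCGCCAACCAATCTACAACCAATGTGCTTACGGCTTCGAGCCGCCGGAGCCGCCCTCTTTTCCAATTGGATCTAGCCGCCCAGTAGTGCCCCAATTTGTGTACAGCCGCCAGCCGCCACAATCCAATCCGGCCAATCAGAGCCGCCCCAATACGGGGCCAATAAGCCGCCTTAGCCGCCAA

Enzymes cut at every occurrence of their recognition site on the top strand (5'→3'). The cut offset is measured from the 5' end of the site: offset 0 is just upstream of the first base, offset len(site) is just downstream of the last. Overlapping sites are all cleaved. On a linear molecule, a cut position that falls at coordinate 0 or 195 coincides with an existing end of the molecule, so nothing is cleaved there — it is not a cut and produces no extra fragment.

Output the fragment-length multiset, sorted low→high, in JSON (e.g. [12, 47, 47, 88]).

[3,3,5,7,8,8,9,9,9,10,10,10,11,11,12,13,16,17,24]

Per-enzyme occurrences:
  JekII (CCAAT, off=2): starts [21, 32, 75, 104, 136, 145, 160, 171] → cuts [23, 34, 77, 106, 138, 147, 162, 173]
  AzqV (AGCCGCC, off=6): starts [4, 12, 52, 61, 87, 117, 124, 153, 177, 186] → cuts [10, 18, 58, 67, 93, 123, 130, 159, 183, 192]

Pooled cuts: [10, 18, 23, 34, 58, 67, 77, 93, 106, 123, 130, 138, 147, 159, 162, 173, 183, 192]

Fragment lengths:
  [0,10): 10 bp
  [10,18): 8 bp
  [18,23): 5 bp
  [23,34): 11 bp
  [34,58): 24 bp
  [58,67): 9 bp
  [67,77): 10 bp
  [77,93): 16 bp
  [93,106): 13 bp
  [106,123): 17 bp
  [123,130): 7 bp
  [130,138): 8 bp
  [138,147): 9 bp
  [147,159): 12 bp
  [159,162): 3 bp
  [162,173): 11 bp
  [173,183): 10 bp
  [183,192): 9 bp
  [192,195): 3 bp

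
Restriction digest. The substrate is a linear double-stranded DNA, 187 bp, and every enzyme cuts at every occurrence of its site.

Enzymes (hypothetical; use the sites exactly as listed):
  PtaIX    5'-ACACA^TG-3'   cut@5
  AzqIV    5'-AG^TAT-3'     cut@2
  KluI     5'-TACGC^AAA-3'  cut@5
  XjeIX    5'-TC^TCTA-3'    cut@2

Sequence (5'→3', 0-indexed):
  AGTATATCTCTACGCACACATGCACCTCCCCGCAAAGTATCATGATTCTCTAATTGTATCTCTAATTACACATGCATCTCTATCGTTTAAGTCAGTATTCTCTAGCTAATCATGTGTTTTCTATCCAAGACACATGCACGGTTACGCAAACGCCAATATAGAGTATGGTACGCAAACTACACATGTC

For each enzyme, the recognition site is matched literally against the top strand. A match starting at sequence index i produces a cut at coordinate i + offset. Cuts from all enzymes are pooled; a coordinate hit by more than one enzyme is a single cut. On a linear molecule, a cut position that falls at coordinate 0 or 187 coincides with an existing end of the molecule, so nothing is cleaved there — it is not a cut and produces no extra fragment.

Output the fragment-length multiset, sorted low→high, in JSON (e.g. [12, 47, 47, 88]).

[2,4,5,6,6,10,10,11,12,12,12,13,16,17,17,34]

Scan for sites:
  PtaIX ACACATG/5: at [15, 67, 129, 178] ⇒ [20, 72, 134, 183]
  AzqIV AGTAT/2: at [0, 35, 93, 161] ⇒ [2, 37, 95, 163]
  KluI TACGCAAA/5: at [142, 168] ⇒ [147, 173]
  XjeIX TCTCTA/2: at [6, 46, 58, 76, 98] ⇒ [8, 48, 60, 78, 100]

Pooled cuts: [2, 8, 20, 37, 48, 60, 72, 78, 95, 100, 134, 147, 163, 173, 183]

Fragment lengths:
  [0,2): 2 bp
  [2,8): 6 bp
  [8,20): 12 bp
  [20,37): 17 bp
  [37,48): 11 bp
  [48,60): 12 bp
  [60,72): 12 bp
  [72,78): 6 bp
  [78,95): 17 bp
  [95,100): 5 bp
  [100,134): 34 bp
  [134,147): 13 bp
  [147,163): 16 bp
  [163,173): 10 bp
  [173,183): 10 bp
  [183,187): 4 bp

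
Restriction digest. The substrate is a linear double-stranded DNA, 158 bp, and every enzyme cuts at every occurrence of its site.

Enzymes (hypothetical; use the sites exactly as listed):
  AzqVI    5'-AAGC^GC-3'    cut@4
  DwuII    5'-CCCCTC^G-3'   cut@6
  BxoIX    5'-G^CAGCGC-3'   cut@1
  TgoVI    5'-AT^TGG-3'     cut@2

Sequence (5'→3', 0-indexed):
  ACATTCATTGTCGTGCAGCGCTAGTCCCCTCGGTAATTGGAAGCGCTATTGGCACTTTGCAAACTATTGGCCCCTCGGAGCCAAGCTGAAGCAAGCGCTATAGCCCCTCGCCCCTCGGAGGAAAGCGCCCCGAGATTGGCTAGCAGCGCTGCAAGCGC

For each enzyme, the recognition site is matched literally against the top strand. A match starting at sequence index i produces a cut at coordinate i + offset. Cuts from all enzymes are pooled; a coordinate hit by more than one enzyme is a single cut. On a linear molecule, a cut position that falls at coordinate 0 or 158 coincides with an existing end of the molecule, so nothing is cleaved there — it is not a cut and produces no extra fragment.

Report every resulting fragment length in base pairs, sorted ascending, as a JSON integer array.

Per-enzyme occurrences:
  AzqVI (AAGCGC, off=4): starts [40, 92, 122, 152] → cuts [44, 96, 126, 156]
  DwuII (CCCCTCG, off=6): starts [25, 70, 103, 110] → cuts [31, 76, 109, 116]
  BxoIX (GCAGCGC, off=1): starts [14, 142] → cuts [15, 143]
  TgoVI (ATTGG, off=2): starts [35, 47, 65, 134] → cuts [37, 49, 67, 136]

Pooled cuts: [15, 31, 37, 44, 49, 67, 76, 96, 109, 116, 126, 136, 143, 156]

Fragments:
  [0,15): 15 bp
  [15,31): 16 bp
  [31,37): 6 bp
  [37,44): 7 bp
  [44,49): 5 bp
  [49,67): 18 bp
  [67,76): 9 bp
  [76,96): 20 bp
  [96,109): 13 bp
  [109,116): 7 bp
  [116,126): 10 bp
  [126,136): 10 bp
  [136,143): 7 bp
  [143,156): 13 bp
  [156,158): 2 bp

[2,5,6,7,7,7,9,10,10,13,13,15,16,18,20]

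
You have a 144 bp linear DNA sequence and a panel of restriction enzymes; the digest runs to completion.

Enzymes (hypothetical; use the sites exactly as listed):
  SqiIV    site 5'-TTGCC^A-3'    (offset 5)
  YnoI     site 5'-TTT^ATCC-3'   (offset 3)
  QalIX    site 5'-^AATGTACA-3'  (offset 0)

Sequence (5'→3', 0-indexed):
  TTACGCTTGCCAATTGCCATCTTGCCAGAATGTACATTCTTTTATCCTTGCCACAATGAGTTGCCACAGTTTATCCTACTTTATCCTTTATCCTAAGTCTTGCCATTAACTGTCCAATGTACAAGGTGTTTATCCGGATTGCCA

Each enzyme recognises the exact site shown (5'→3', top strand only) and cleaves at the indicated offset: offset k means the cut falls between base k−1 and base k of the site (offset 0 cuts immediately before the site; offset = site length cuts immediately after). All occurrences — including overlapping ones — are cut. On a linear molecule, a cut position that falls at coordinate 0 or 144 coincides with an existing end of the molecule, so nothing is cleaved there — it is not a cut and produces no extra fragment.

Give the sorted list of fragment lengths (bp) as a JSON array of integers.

Scan for sites:
  SqiIV (TTGCCA, off=5): starts [6, 13, 21, 47, 60, 99, 138] → cuts [11, 18, 26, 52, 65, 104, 143]
  YnoI (TTTATCC, off=3): starts [40, 69, 79, 86, 128] → cuts [43, 72, 82, 89, 131]
  QalIX (AATGTACA, off=0): starts [28, 115] → cuts [28, 115]

All cut coordinates (distinct, sorted): [11, 18, 26, 28, 43, 52, 65, 72, 82, 89, 104, 115, 131, 143]

Fragments:
  [0,11): 11 bp
  [11,18): 7 bp
  [18,26): 8 bp
  [26,28): 2 bp
  [28,43): 15 bp
  [43,52): 9 bp
  [52,65): 13 bp
  [65,72): 7 bp
  [72,82): 10 bp
  [82,89): 7 bp
  [89,104): 15 bp
  [104,115): 11 bp
  [115,131): 16 bp
  [131,143): 12 bp
  [143,144): 1 bp

[1,2,7,7,7,8,9,10,11,11,12,13,15,15,16]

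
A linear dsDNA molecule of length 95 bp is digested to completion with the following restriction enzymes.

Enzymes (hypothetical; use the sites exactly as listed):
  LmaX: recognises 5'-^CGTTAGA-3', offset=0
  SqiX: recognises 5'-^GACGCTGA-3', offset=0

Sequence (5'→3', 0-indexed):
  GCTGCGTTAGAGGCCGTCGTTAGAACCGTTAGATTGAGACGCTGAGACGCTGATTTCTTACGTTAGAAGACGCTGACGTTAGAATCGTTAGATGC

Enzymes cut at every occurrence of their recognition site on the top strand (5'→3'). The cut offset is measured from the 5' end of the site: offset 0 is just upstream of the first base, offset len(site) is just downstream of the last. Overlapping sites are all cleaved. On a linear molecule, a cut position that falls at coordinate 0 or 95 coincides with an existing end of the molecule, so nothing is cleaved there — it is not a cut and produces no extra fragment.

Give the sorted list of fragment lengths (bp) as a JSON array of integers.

Site scan:
  LmaX CGTTAGA/0: at [4, 17, 26, 60, 76, 85] ⇒ [4, 17, 26, 60, 76, 85]
  SqiX GACGCTGA/0: at [37, 45, 68] ⇒ [37, 45, 68]

Pooled cuts: [4, 17, 26, 37, 45, 60, 68, 76, 85]

Fragment lengths:
  [0,4): 4 bp
  [4,17): 13 bp
  [17,26): 9 bp
  [26,37): 11 bp
  [37,45): 8 bp
  [45,60): 15 bp
  [60,68): 8 bp
  [68,76): 8 bp
  [76,85): 9 bp
  [85,95): 10 bp

[4,8,8,8,9,9,10,11,13,15]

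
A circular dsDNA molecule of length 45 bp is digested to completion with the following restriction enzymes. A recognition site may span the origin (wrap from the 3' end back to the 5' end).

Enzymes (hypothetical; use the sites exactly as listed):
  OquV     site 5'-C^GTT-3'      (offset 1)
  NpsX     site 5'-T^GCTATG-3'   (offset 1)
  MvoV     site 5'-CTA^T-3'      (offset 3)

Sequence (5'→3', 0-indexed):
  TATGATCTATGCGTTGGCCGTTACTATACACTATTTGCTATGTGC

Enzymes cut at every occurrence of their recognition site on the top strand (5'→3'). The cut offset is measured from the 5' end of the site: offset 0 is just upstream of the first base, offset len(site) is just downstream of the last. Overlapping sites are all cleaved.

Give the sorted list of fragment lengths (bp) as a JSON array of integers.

Scan for sites:
  OquV CGTT/1: at [11, 18] ⇒ [12, 19]
  NpsX TGCTATG/1: at [35, 42] ⇒ [36, 43]
  MvoV CTAT/3: at [6, 23, 30, 37, 44] ⇒ [2, 9, 26, 33, 40]

Pooled cuts: [2, 9, 12, 19, 26, 33, 36, 40, 43]

Fragments:
  2→9: 7 bp
  9→12: 3 bp
  12→19: 7 bp
  19→26: 7 bp
  26→33: 7 bp
  33→36: 3 bp
  36→40: 4 bp
  40→43: 3 bp
  43→2 (wrap): 45-43+2 = 4 bp

[3,3,3,4,4,7,7,7,7]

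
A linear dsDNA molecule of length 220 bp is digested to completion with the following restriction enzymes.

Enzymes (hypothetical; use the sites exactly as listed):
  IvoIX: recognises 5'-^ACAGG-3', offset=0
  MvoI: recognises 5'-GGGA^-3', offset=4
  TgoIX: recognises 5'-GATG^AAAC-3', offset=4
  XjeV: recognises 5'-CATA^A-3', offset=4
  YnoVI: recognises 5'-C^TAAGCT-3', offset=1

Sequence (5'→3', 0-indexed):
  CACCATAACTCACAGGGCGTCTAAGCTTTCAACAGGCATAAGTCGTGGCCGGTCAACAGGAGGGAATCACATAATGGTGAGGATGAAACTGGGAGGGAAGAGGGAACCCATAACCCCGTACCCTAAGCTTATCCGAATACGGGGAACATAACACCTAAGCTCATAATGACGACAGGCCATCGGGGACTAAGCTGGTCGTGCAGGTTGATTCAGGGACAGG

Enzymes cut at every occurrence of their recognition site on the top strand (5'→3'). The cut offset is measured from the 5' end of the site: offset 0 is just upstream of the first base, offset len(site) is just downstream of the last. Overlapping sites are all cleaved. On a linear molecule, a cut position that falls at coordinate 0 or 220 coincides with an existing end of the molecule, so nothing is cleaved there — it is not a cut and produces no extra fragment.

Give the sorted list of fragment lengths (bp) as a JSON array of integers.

[1,1,4,4,4,5,5,6,7,7,7,8,9,9,10,10,10,10,11,12,15,15,22,28]

Per-enzyme occurrences:
  IvoIX (ACAGG, off=0): starts [11, 31, 55, 171, 215] → cuts [11, 31, 55, 171, 215]
  MvoI (GGGA, off=4): starts [61, 90, 94, 101, 141, 182, 212] → cuts [65, 94, 98, 105, 145, 186, 216]
  TgoIX (GATGAAAC, off=4): starts [81] → cuts [85]
  XjeV (CATAA, off=4): starts [3, 36, 69, 108, 146, 161] → cuts [7, 40, 73, 112, 150, 165]
  YnoVI (CTAAGCT, off=1): starts [20, 122, 154, 186] → cuts [21, 123, 155, 187]

All cut coordinates (distinct, sorted): [7, 11, 21, 31, 40, 55, 65, 73, 85, 94, 98, 105, 112, 123, 145, 150, 155, 165, 171, 186, 187, 215, 216]

Fragment lengths:
  [0,7): 7 bp
  [7,11): 4 bp
  [11,21): 10 bp
  [21,31): 10 bp
  [31,40): 9 bp
  [40,55): 15 bp
  [55,65): 10 bp
  [65,73): 8 bp
  [73,85): 12 bp
  [85,94): 9 bp
  [94,98): 4 bp
  [98,105): 7 bp
  [105,112): 7 bp
  [112,123): 11 bp
  [123,145): 22 bp
  [145,150): 5 bp
  [150,155): 5 bp
  [155,165): 10 bp
  [165,171): 6 bp
  [171,186): 15 bp
  [186,187): 1 bp
  [187,215): 28 bp
  [215,216): 1 bp
  [216,220): 4 bp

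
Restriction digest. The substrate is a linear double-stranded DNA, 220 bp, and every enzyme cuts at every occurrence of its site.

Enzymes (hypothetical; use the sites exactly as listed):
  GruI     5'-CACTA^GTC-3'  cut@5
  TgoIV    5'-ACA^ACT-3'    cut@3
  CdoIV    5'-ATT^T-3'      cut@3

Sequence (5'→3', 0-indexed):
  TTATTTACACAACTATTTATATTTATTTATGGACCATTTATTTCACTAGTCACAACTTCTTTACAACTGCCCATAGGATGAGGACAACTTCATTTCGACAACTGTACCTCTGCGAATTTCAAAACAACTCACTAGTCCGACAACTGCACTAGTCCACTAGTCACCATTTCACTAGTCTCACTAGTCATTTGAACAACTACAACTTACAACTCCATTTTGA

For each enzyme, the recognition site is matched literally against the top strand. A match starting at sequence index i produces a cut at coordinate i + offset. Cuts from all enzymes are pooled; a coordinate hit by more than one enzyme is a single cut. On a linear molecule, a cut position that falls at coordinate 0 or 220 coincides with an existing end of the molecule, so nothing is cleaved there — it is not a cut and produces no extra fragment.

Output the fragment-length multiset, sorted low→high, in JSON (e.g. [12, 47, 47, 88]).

Site scan:
  GruI (CACTAGTC, off=5): starts [43, 129, 146, 154, 169, 178] → cuts [48, 134, 151, 159, 174, 183]
  TgoIV (ACAACT, off=3): starts [8, 51, 62, 83, 97, 123, 139, 192, 198, 205] → cuts [11, 54, 65, 86, 100, 126, 142, 195, 201, 208]
  CdoIV (ATTT, off=3): starts [2, 14, 20, 24, 35, 39, 91, 115, 165, 186, 213] → cuts [5, 17, 23, 27, 38, 42, 94, 118, 168, 189, 216]

Pooled cuts: [5, 11, 17, 23, 27, 38, 42, 48, 54, 65, 86, 94, 100, 118, 126, 134, 142, 151, 159, 168, 174, 183, 189, 195, 201, 208, 216]

Fragment lengths:
  [0,5): 5 bp
  [5,11): 6 bp
  [11,17): 6 bp
  [17,23): 6 bp
  [23,27): 4 bp
  [27,38): 11 bp
  [38,42): 4 bp
  [42,48): 6 bp
  [48,54): 6 bp
  [54,65): 11 bp
  [65,86): 21 bp
  [86,94): 8 bp
  [94,100): 6 bp
  [100,118): 18 bp
  [118,126): 8 bp
  [126,134): 8 bp
  [134,142): 8 bp
  [142,151): 9 bp
  [151,159): 8 bp
  [159,168): 9 bp
  [168,174): 6 bp
  [174,183): 9 bp
  [183,189): 6 bp
  [189,195): 6 bp
  [195,201): 6 bp
  [201,208): 7 bp
  [208,216): 8 bp
  [216,220): 4 bp

[4,4,4,5,6,6,6,6,6,6,6,6,6,6,7,8,8,8,8,8,8,9,9,9,11,11,18,21]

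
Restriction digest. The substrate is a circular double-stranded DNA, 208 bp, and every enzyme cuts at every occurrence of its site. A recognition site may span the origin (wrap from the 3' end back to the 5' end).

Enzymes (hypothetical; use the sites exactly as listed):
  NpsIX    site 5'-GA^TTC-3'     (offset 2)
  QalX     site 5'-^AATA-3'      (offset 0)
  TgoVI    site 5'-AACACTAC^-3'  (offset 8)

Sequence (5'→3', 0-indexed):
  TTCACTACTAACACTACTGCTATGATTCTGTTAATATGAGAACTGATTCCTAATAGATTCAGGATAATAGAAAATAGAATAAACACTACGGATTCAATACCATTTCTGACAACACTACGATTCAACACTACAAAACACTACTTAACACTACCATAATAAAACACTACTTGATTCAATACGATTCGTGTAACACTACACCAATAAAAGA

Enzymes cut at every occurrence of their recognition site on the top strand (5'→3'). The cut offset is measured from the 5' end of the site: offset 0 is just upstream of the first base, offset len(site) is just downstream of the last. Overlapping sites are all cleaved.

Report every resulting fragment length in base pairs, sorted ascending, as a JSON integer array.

[2,3,3,3,3,3,4,5,5,6,7,7,7,8,8,9,10,10,11,12,13,14,15,17,23]

Site scan:
  NpsIX GATTC/2: at [23, 44, 55, 90, 118, 169, 179, 206] ⇒ [0, 25, 46, 57, 92, 120, 171, 181]
  QalX AATA/0: at [32, 51, 65, 72, 77, 95, 154, 174, 199] ⇒ [32, 51, 65, 72, 77, 95, 154, 174, 199]
  TgoVI AACACTAC/8: at [9, 81, 110, 123, 133, 143, 159, 188] ⇒ [17, 89, 118, 131, 141, 151, 167, 196]

Pooled cuts: [0, 17, 25, 32, 46, 51, 57, 65, 72, 77, 89, 92, 95, 118, 120, 131, 141, 151, 154, 167, 171, 174, 181, 196, 199]

Fragments:
  0→17: 17 bp
  17→25: 8 bp
  25→32: 7 bp
  32→46: 14 bp
  46→51: 5 bp
  51→57: 6 bp
  57→65: 8 bp
  65→72: 7 bp
  72→77: 5 bp
  77→89: 12 bp
  89→92: 3 bp
  92→95: 3 bp
  95→118: 23 bp
  118→120: 2 bp
  120→131: 11 bp
  131→141: 10 bp
  141→151: 10 bp
  151→154: 3 bp
  154→167: 13 bp
  167→171: 4 bp
  171→174: 3 bp
  174→181: 7 bp
  181→196: 15 bp
  196→199: 3 bp
  199→0 (wrap): 208-199+0 = 9 bp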